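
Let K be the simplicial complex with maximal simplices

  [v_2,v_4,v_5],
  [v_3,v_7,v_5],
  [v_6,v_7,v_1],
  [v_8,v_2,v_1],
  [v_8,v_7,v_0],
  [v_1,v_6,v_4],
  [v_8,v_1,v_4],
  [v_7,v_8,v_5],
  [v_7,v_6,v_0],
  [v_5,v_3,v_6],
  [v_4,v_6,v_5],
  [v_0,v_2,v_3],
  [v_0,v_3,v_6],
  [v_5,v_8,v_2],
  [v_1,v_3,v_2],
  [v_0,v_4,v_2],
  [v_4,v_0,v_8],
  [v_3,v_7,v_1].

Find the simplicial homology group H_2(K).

H_2 ≅ 0.

Take the total order v_0 < v_1 < v_2 < v_3 < v_4 < v_5 < v_6 < v_7 < v_8 on the vertex set. Then K (dimension 2) consists of the simplices:

  0-simplices (9): [v_0], [v_1], [v_2], [v_3], [v_4], [v_5], [v_6], [v_7], [v_8]
  1-simplices (27): (27 of them)
  2-simplices (18): (18 of them)

giving chain groups C_0 ≅ Z^9, C_1 ≅ Z^27, C_2 ≅ Z^18.

The boundary map ∂_1: C_1 → C_0 sends each edge [p,q] (with p < q) to q − p.
As a 9×27 matrix over Z this has rank 8, with invariant factors (1,1,1,1,1,1,1,1).

∂_2: C_2 → C_1 maps a triangle to the signed sum of its edges. For instance
  ∂[v_1,v_2,v_3] = [v_2,v_3] − [v_1,v_3] + [v_1,v_2],
  ∂[v_2,v_4,v_5] = [v_4,v_5] − [v_2,v_5] + [v_2,v_4].
The resulting 27×18 matrix has rank 18, and its Smith normal form has invariant factors (1,1,1,1,1,1,1,1,1,1,1,1,1,1,1,1,1,2).

Reading off H_k = ker ∂_k / im ∂_{k+1}:

  H_2: rank ker ∂_2 − rank ∂_3 = (18 − 18) − 0 = 0, and there is no ∂_3, so H_2 ≅ 0.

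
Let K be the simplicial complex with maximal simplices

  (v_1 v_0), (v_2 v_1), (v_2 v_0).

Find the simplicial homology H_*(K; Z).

H_0 = Z,  H_1 = Z.

Fix the vertex order v_0 < v_1 < v_2 and write every simplex with vertices in increasing order. Then dim K = 1 and the simplices of K are:

  0-simplices (3): [v_0], [v_1], [v_2]
  1-simplices (3): [v_0,v_1], [v_0,v_2], [v_1,v_2]

Hence C_0 ≅ Z^3, C_1 ≅ Z^3.

The boundary map ∂_1: C_1 → C_0 maps an edge to its endpoints' difference, ∂[p,q] = q − p.
The 3×3 boundary matrix has rank 2 and Smith normal form diag(1,1).

From H_k ≅ ker(∂_k) / im(∂_{k+1}) we obtain:

  H_0: rank C_0 − rank ∂_1 = 3 − 2 = 1, and the invariant factors of ∂_1 are all 1, so H_0 = Z.
  H_1: rank ker ∂_1 − rank ∂_2 = (3 − 2) − 0 = 1, and there is no ∂_2, so H_1 = Z.

As a check, the Euler characteristic is 3 − 3 = 0, which agrees with 1 − 1 = 0.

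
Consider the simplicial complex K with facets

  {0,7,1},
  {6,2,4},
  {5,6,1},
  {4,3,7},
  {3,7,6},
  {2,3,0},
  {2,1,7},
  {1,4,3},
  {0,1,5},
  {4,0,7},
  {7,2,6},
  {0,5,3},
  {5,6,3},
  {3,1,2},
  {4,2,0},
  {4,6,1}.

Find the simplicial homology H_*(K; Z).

H_0 = Z,  H_1 = Z^2,  H_2 = Z.

Order the vertices as 0 < 1 < 2 < 3 < 4 < 5 < 6 < 7. Listing each simplex with vertices in this order, K has dimension 2 with simplices:

  0-simplices (8): [0], [1], [2], [3], [4], [5], [6], [7]
  1-simplices (24): (24 of them)
  2-simplices (16): [0,1,5], [0,1,7], [0,2,3], [0,2,4], [0,3,5], [0,4,7], [1,2,3], [1,2,7], [1,3,4], [1,4,6], [1,5,6], [2,4,6], [2,6,7], [3,4,7], [3,5,6], [3,6,7]

giving chain groups C_0 ≅ Z^8, C_1 ≅ Z^24, C_2 ≅ Z^16.

Boundary ∂_1: C_1 → C_0 is given by ∂[p,q] = [q] − [p]. For instance
  ∂[0,4] = [4] − [0].
This gives a 8×24 integer matrix of rank 7; reducing to Smith normal form yields diagonal entries (1,1,1,1,1,1,1).

∂_2: C_2 → C_1 sends each 2-simplex [p,q,r] to [q,r] − [p,r] + [p,q]. For instance
  ∂[3,6,7] = [6,7] − [3,7] + [3,6],
  ∂[0,2,4] = [2,4] − [0,4] + [0,2].
The 24×16 boundary matrix has rank 15 and Smith normal form diag(1,1,1,1,1,1,1,1,1,1,1,1,1,1,1).

Computing H_k = (kernel of ∂_k) / (image of ∂_{k+1}):

  H_0: rank C_0 − rank ∂_1 = 8 − 7 = 1, and the invariant factors of ∂_1 are all 1, so H_0 ≅ Z.
  H_1: rank ker ∂_1 − rank ∂_2 = (24 − 7) − 15 = 2, and the invariant factors of ∂_2 are all 1, so H_1 ≅ Z^2.
  H_2: rank ker ∂_2 − rank ∂_3 = (16 − 15) − 0 = 1, and there is no ∂_3, so H_2 ≅ Z.

As a check, the Euler characteristic is 8 − 24 + 16 = 0, which agrees with 1 − 2 + 1 = 0.
(K is a triangulation of the torus T^2.)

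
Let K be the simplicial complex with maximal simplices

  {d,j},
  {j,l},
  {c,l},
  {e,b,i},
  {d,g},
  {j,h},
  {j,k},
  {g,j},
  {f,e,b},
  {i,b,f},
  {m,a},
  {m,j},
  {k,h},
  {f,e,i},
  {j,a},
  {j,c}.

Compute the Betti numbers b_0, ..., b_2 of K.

Take the total order a < b < c < d < e < f < g < h < i < j < k < l < m on the vertex set. Then K (dimension 2) consists of the simplices:

  0-simplices (13): a, b, c, d, e, f, g, h, i, j, k, l, m
  1-simplices (18): aj, am, be, bf, bi, cj, cl, dg, dj, ef, ei, fi, gj, hj, hk, jk, jl, jm
  2-simplices (4): bef, bei, bfi, efi

Hence C_0 ≅ Z^13, C_1 ≅ Z^18, C_2 ≅ Z^4.

∂_1: C_1 → C_0 sends each edge [p,q] (with p < q) to q − p. For instance
  ∂bf = f − b.
As a 13×18 matrix over Z this has rank 11, with invariant factors (1,1,1,1,1,1,1,1,1,1,1).

Boundary ∂_2: C_2 → C_1 sends each 2-simplex [p,q,r] to [q,r] − [p,r] + [p,q]. For instance
  ∂bfi = fi − bi + bf,
  ∂bei = ei − bi + be.
As a 18×4 matrix over Z this has rank 3, with invariant factors (1,1,1).

Now H_k = ker ∂_k / im ∂_{k+1}, so:

  H_0: rank C_0 − rank ∂_1 = 13 − 11 = 2, and the invariant factors of ∂_1 are all 1, so H_0 ≅ Z^2.
  H_1: rank ker ∂_1 − rank ∂_2 = (18 − 11) − 3 = 4, and the invariant factors of ∂_2 are all 1, so H_1 ≅ Z^4.
  H_2: rank ker ∂_2 − rank ∂_3 = (4 − 3) − 0 = 1, and there is no ∂_3, so H_2 ≅ Z.

Hence the Betti numbers are b_0 = 2, b_1 = 4, b_2 = 1.

b_0 = 2, b_1 = 4, b_2 = 1.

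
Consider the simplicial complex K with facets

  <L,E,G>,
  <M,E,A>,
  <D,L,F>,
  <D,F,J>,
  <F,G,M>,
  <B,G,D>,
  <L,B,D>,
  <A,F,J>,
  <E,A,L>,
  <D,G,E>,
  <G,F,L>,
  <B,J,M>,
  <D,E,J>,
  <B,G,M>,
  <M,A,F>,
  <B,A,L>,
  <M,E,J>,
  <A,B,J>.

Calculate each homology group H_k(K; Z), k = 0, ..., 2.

H_0 ≅ Z,  H_1 ≅ Z × Z/2,  H_2 = 0.

Take the total order A < B < D < E < F < G < J < L < M on the vertex set. Then K (dimension 2) consists of the simplices:

  0-simplices (9): A, B, D, E, F, G, J, L, M
  1-simplices (27): AB, AE, AF, AJ, AL, AM, BD, BG, BJ, BL, BM, DE, DF, DG, DJ, DL, EG, EJ, EL, EM, FG, FJ, FL, FM, GL, GM, JM
  2-simplices (18): ABJ, ABL, AEL, AEM, AFJ, AFM, BDG, BDL, BGM, BJM, DEG, DEJ, DFJ, DFL, EGL, EJM, FGL, FGM

so the chain groups are C_0 ≅ Z^9, C_1 ≅ Z^27, C_2 ≅ Z^18.

Boundary ∂_1: C_1 → C_0 sends each edge [p,q] (with p < q) to q − p. For instance
  ∂JM = M − J.
The 9×27 boundary matrix has rank 8 and Smith normal form diag(1,1,1,1,1,1,1,1).

Boundary ∂_2: C_2 → C_1 sends each 2-simplex [p,q,r] to [q,r] − [p,r] + [p,q]. For instance
  ∂AEM = EM − AM + AE,
  ∂ABL = BL − AL + AB.
The 27×18 boundary matrix has rank 18 and Smith normal form diag(1,1,1,1,1,1,1,1,1,1,1,1,1,1,1,1,1,2).

Computing H_k = (kernel of ∂_k) / (image of ∂_{k+1}):

  H_0: rank C_0 − rank ∂_1 = 9 − 8 = 1, and the invariant factors of ∂_1 are all 1, so H_0 ≅ Z.
  H_1: rank ker ∂_1 − rank ∂_2 = (27 − 8) − 18 = 1, and ∂_2 has invariant factor 2 > 1, so H_1 ≅ Z × Z/2.
  H_2: rank ker ∂_2 − rank ∂_3 = (18 − 18) − 0 = 0, and there is no ∂_3, so H_2 ≅ 0.

(K is a triangulation of the Klein bottle.)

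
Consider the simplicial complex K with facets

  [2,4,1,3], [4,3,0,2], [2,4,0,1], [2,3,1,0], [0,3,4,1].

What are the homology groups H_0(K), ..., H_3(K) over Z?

H_0 ≅ Z,  H_1 = 0,  H_2 = 0,  H_3 ≅ Z.

We work with the vertex ordering 0 < 1 < 2 < 3 < 4. The simplices of K, each written with vertices in increasing order, are:

  0-simplices (5): [0], [1], [2], [3], [4]
  1-simplices (10): [0,1], [0,2], [0,3], [0,4], [1,2], [1,3], [1,4], [2,3], [2,4], [3,4]
  2-simplices (10): [0,1,2], [0,1,3], [0,1,4], [0,2,3], [0,2,4], [0,3,4], [1,2,3], [1,2,4], [1,3,4], [2,3,4]
  3-simplices (5): [0,1,2,3], [0,1,2,4], [0,1,3,4], [0,2,3,4], [1,2,3,4]

so the chain groups are C_0 ≅ Z^5, C_1 ≅ Z^10, C_2 ≅ Z^10, C_3 ≅ Z^5.

The boundary map ∂_1: C_1 → C_0 maps an edge to its endpoints' difference, ∂[p,q] = q − p. For instance
  ∂[1,2] = [2] − [1].
As a 5×10 matrix over Z this has rank 4, with invariant factors (1,1,1,1).

∂_2: C_2 → C_1 sends each 2-simplex [p,q,r] to [q,r] − [p,r] + [p,q]. For instance
  ∂[0,2,3] = [2,3] − [0,3] + [0,2],
  ∂[0,1,2] = [1,2] − [0,2] + [0,1].
As a 10×10 matrix over Z this has rank 6, with invariant factors (1,1,1,1,1,1).

The boundary map ∂_3: C_3 → C_2 sends each 3-simplex σ to the alternating sum Σ_i (−1)^i (σ with its i-th vertex removed). For instance
  ∂[0,1,2,4] = [1,2,4] − [0,2,4] + [0,1,4] − [0,1,2],
  ∂[0,1,2,3] = [1,2,3] − [0,2,3] + [0,1,3] − [0,1,2].
The resulting 10×5 matrix has rank 4, and its Smith normal form has invariant factors (1,1,1,1).

Reading off H_k = ker ∂_k / im ∂_{k+1}:

  H_0: rank C_0 − rank ∂_1 = 5 − 4 = 1, and the invariant factors of ∂_1 are all 1, so H_0 = Z.
  H_1: rank ker ∂_1 − rank ∂_2 = (10 − 4) − 6 = 0, and the invariant factors of ∂_2 are all 1, so H_1 = 0.
  H_2: rank ker ∂_2 − rank ∂_3 = (10 − 6) − 4 = 0, and the invariant factors of ∂_3 are all 1, so H_2 = 0.
  H_3: rank ker ∂_3 − rank ∂_4 = (5 − 4) − 0 = 1, and there is no ∂_4, so H_3 = Z.

As a check, the Euler characteristic is 5 − 10 + 10 − 5 = 0, which agrees with 1 − 0 + 0 − 1 = 0.
(K is a triangulation of the 3-sphere S^3.)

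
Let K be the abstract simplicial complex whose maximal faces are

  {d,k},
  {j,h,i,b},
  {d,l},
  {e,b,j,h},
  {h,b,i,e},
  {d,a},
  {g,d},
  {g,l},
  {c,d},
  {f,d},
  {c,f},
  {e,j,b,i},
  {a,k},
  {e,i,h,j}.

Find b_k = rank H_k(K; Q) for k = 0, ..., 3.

b_0 = 2, b_1 = 3, b_2 = 0, b_3 = 1.

Take the total order a < b < c < d < e < f < g < h < i < j < k < l on the vertex set. Then K (dimension 3) consists of the simplices:

  0-simplices (12): a, b, c, d, e, f, g, h, i, j, k, l
  1-simplices (19): ad, ak, be, bh, bi, bj, cd, cf, df, dg, dk, dl, eh, ei, ej, gl, hi, hj, ij
  2-simplices (10): beh, bei, bej, bhi, bhj, bij, ehi, ehj, eij, hij
  3-simplices (5): behi, behj, beij, bhij, ehij

so the chain groups are C_0 ≅ Z^12, C_1 ≅ Z^19, C_2 ≅ Z^10, C_3 ≅ Z^5.

The boundary map ∂_1: C_1 → C_0 is given by ∂[p,q] = [q] − [p].
The resulting 12×19 matrix has rank 10, and its Smith normal form has invariant factors (1,1,1,1,1,1,1,1,1,1).

The boundary map ∂_2: C_2 → C_1 acts by ∂[p,q,r] = [q,r] − [p,r] + [p,q]. For instance
  ∂hij = ij − hj + hi,
  ∂bei = ei − bi + be.
This gives a 19×10 integer matrix of rank 6; reducing to Smith normal form yields diagonal entries (1,1,1,1,1,1).

The boundary map ∂_3: C_3 → C_2 sends each 3-simplex σ to the alternating sum Σ_i (−1)^i (σ with its i-th vertex removed). For instance
  ∂bhij = hij − bij + bhj − bhi,
  ∂behi = ehi − bhi + bei − beh.
The resulting 10×5 matrix has rank 4, and its Smith normal form has invariant factors (1,1,1,1).

From H_k ≅ ker(∂_k) / im(∂_{k+1}) we obtain:

  H_0: rank C_0 − rank ∂_1 = 12 − 10 = 2, and the invariant factors of ∂_1 are all 1, so H_0 ≅ Z^2.
  H_1: rank ker ∂_1 − rank ∂_2 = (19 − 10) − 6 = 3, and the invariant factors of ∂_2 are all 1, so H_1 ≅ Z^3.
  H_2: rank ker ∂_2 − rank ∂_3 = (10 − 6) − 4 = 0, and the invariant factors of ∂_3 are all 1, so H_2 ≅ 0.
  H_3: rank ker ∂_3 − rank ∂_4 = (5 − 4) − 0 = 1, and there is no ∂_4, so H_3 ≅ Z.

Hence the Betti numbers are b_0 = 2, b_1 = 3, b_2 = 0, b_3 = 1.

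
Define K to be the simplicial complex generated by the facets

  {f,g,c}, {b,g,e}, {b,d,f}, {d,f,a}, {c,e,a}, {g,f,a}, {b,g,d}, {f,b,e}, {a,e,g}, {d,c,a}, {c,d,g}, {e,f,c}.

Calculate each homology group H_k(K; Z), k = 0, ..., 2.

Fix the vertex order a < b < c < d < e < f < g and write every simplex with vertices in increasing order. Then dim K = 2 and the simplices of K are:

  0-simplices (7): a, b, c, d, e, f, g
  1-simplices (18): ac, ad, ae, af, ag, bd, be, bf, bg, cd, ce, cf, cg, df, dg, ef, eg, fg
  2-simplices (12): acd, ace, adf, aeg, afg, bdf, bdg, bef, beg, cdg, cef, cfg

Hence C_0 ≅ Z^7, C_1 ≅ Z^18, C_2 ≅ Z^12.

The boundary map ∂_1: C_1 → C_0 maps an edge to its endpoints' difference, ∂[p,q] = q − p. For instance
  ∂cg = g − c.
The resulting 7×18 matrix has rank 6, and its Smith normal form has invariant factors (1,1,1,1,1,1).

∂_2: C_2 → C_1 sends each 2-simplex [p,q,r] to [q,r] − [p,r] + [p,q]. For instance
  ∂cdg = dg − cg + cd,
  ∂adf = df − af + ad.
As a 18×12 matrix over Z this has rank 12, with invariant factors (1,1,1,1,1,1,1,1,1,1,1,2).

Reading off H_k = ker ∂_k / im ∂_{k+1}:

  H_0: rank C_0 − rank ∂_1 = 7 − 6 = 1, and the invariant factors of ∂_1 are all 1, so H_0 ≅ Z.
  H_1: rank ker ∂_1 − rank ∂_2 = (18 − 6) − 12 = 0, and ∂_2 has invariant factor 2 > 1, so H_1 ≅ Z/2.
  H_2: rank ker ∂_2 − rank ∂_3 = (12 − 12) − 0 = 0, and there is no ∂_3, so H_2 ≅ 0.

As a check, the Euler characteristic is 7 − 18 + 12 = 1, which agrees with 1 − 0 + 0 = 1.

H_0 = Z,  H_1 = Z/2,  H_2 = 0.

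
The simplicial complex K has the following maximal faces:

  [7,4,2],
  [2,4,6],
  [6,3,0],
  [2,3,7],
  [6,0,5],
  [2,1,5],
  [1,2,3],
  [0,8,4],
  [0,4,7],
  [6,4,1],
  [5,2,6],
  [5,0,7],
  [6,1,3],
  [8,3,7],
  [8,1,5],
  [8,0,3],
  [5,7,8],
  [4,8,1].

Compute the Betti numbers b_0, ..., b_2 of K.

Order the vertices as 0 < 1 < 2 < 3 < 4 < 5 < 6 < 7 < 8. Listing each simplex with vertices in this order, K has dimension 2 with simplices:

  0-simplices (9): [0], [1], [2], [3], [4], [5], [6], [7], [8]
  1-simplices (27): (27 of them)
  2-simplices (18): [0,3,6], [0,3,8], [0,4,7], [0,4,8], [0,5,6], [0,5,7], [1,2,3], [1,2,5], [1,3,6], [1,4,6], [1,4,8], [1,5,8], [2,3,7], [2,4,6], [2,4,7], [2,5,6], [3,7,8], [5,7,8]

Hence C_0 ≅ Z^9, C_1 ≅ Z^27, C_2 ≅ Z^18.

The boundary map ∂_1: C_1 → C_0 maps an edge to its endpoints' difference, ∂[p,q] = q − p. For instance
  ∂[1,3] = [3] − [1].
The 9×27 boundary matrix has rank 8 and Smith normal form diag(1,1,1,1,1,1,1,1).

The boundary map ∂_2: C_2 → C_1 acts by ∂[p,q,r] = [q,r] − [p,r] + [p,q]. For instance
  ∂[0,5,6] = [5,6] − [0,6] + [0,5],
  ∂[5,7,8] = [7,8] − [5,8] + [5,7].
As a 27×18 matrix over Z this has rank 18, with invariant factors (1,1,1,1,1,1,1,1,1,1,1,1,1,1,1,1,1,2).

Now H_k = ker ∂_k / im ∂_{k+1}, so:

  H_0: rank C_0 − rank ∂_1 = 9 − 8 = 1, and the invariant factors of ∂_1 are all 1, so H_0 = Z.
  H_1: rank ker ∂_1 − rank ∂_2 = (27 − 8) − 18 = 1, and ∂_2 has invariant factor 2 > 1, so H_1 = Z ⊕ Z/2.
  H_2: rank ker ∂_2 − rank ∂_3 = (18 − 18) − 0 = 0, and there is no ∂_3, so H_2 = 0.

Hence the Betti numbers are b_0 = 1, b_1 = 1, b_2 = 0.

b_0 = 1, b_1 = 1, b_2 = 0.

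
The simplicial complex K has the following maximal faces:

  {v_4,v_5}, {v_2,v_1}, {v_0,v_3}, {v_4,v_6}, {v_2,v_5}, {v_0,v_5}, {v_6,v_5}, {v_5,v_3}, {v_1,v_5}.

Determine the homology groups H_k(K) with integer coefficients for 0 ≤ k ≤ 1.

H_0 = Z,  H_1 = Z^3.

Fix the vertex order v_0 < v_1 < v_2 < v_3 < v_4 < v_5 < v_6 and write every simplex with vertices in increasing order. Then dim K = 1 and the simplices of K are:

  0-simplices (7): [v_0], [v_1], [v_2], [v_3], [v_4], [v_5], [v_6]
  1-simplices (9): [v_0,v_3], [v_0,v_5], [v_1,v_2], [v_1,v_5], [v_2,v_5], [v_3,v_5], [v_4,v_5], [v_4,v_6], [v_5,v_6]

Hence C_0 ≅ Z^7, C_1 ≅ Z^9.

The boundary map ∂_1: C_1 → C_0 maps an edge to its endpoints' difference, ∂[p,q] = q − p. For instance
  ∂[v_2,v_5] = [v_5] − [v_2].
The 7×9 boundary matrix has rank 6 and Smith normal form diag(1,1,1,1,1,1).

From H_k ≅ ker(∂_k) / im(∂_{k+1}) we obtain:

  H_0: rank C_0 − rank ∂_1 = 7 − 6 = 1, and the invariant factors of ∂_1 are all 1, so H_0 = Z.
  H_1: rank ker ∂_1 − rank ∂_2 = (9 − 6) − 0 = 3, and there is no ∂_2, so H_1 = Z^3.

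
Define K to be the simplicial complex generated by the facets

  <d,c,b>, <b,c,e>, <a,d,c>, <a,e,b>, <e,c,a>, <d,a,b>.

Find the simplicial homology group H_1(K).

Order the vertices as a < b < c < d < e. Listing each simplex with vertices in this order, K has dimension 2 with simplices:

  0-simplices (5): a, b, c, d, e
  1-simplices (9): ab, ac, ad, ae, bc, bd, be, cd, ce
  2-simplices (6): abd, abe, acd, ace, bcd, bce

so the chain groups are C_0 ≅ Z^5, C_1 ≅ Z^9, C_2 ≅ Z^6.

∂_1: C_1 → C_0 is given by ∂[p,q] = [q] − [p].
The 5×9 boundary matrix has rank 4 and Smith normal form diag(1,1,1,1).

The boundary map ∂_2: C_2 → C_1 maps a triangle to the signed sum of its edges. For instance
  ∂bcd = cd − bd + bc,
  ∂abe = be − ae + ab.
The 9×6 boundary matrix has rank 5 and Smith normal form diag(1,1,1,1,1).

Now H_k = ker ∂_k / im ∂_{k+1}, so:

  H_1: rank ker ∂_1 − rank ∂_2 = (9 − 4) − 5 = 0, and the invariant factors of ∂_2 are all 1, so H_1 = 0.

H_1 ≅ 0.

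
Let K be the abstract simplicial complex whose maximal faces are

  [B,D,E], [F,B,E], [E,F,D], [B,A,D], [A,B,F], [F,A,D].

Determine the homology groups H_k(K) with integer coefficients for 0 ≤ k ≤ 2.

H_0 = Z,  H_1 = 0,  H_2 = Z.

Order the vertices as A < B < D < E < F. Listing each simplex with vertices in this order, K has dimension 2 with simplices:

  0-simplices (5): A, B, D, E, F
  1-simplices (9): AB, AD, AF, BD, BE, BF, DE, DF, EF
  2-simplices (6): ABD, ABF, ADF, BDE, BEF, DEF

giving chain groups C_0 ≅ Z^5, C_1 ≅ Z^9, C_2 ≅ Z^6.

The boundary map ∂_1: C_1 → C_0 is given by ∂[p,q] = [q] − [p]. For instance
  ∂EF = F − E.
This gives a 5×9 integer matrix of rank 4; reducing to Smith normal form yields diagonal entries (1,1,1,1).

The boundary map ∂_2: C_2 → C_1 maps a triangle to the signed sum of its edges. For instance
  ∂ABD = BD − AD + AB,
  ∂ADF = DF − AF + AD.
The resulting 9×6 matrix has rank 5, and its Smith normal form has invariant factors (1,1,1,1,1).

Now H_k = ker ∂_k / im ∂_{k+1}, so:

  H_0: rank C_0 − rank ∂_1 = 5 − 4 = 1, and the invariant factors of ∂_1 are all 1, so H_0 = Z.
  H_1: rank ker ∂_1 − rank ∂_2 = (9 − 4) − 5 = 0, and the invariant factors of ∂_2 are all 1, so H_1 = 0.
  H_2: rank ker ∂_2 − rank ∂_3 = (6 − 5) − 0 = 1, and there is no ∂_3, so H_2 = Z.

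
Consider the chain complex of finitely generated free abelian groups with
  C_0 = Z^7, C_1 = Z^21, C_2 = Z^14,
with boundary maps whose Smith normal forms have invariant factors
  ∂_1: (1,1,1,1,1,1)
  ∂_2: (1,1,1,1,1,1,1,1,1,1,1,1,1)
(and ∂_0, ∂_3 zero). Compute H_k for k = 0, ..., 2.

H_0 = Z,  H_1 = Z^2,  H_2 = Z.

H_0: b_0 = 7 − 0 − 6 = 1; torsion from ∂_1 factors > 1: none. So H_0 = Z.
H_1: b_1 = 21 − 6 − 13 = 2; torsion from ∂_2 factors > 1: none. So H_1 = Z^2.
H_2: b_2 = 14 − 13 − 0 = 1; torsion from ∂_3 factors > 1: none. So H_2 = Z.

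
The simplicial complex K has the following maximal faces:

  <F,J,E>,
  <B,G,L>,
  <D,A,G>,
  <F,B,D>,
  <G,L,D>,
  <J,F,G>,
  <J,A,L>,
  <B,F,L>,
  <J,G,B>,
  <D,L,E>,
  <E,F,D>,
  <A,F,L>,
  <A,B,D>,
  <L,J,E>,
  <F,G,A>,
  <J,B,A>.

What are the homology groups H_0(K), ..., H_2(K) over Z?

Order the vertices as A < B < D < E < F < G < J < L. Listing each simplex with vertices in this order, K has dimension 2 with simplices:

  0-simplices (8): A, B, D, E, F, G, J, L
  1-simplices (24): AB, AD, AF, AG, AJ, AL, BD, BF, BG, BJ, BL, DE, DF, DG, DL, EF, EJ, EL, FG, FJ, FL, GJ, GL, JL
  2-simplices (16): ABD, ABJ, ADG, AFG, AFL, AJL, BDF, BFL, BGJ, BGL, DEF, DEL, DGL, EFJ, EJL, FGJ

Hence C_0 ≅ Z^8, C_1 ≅ Z^24, C_2 ≅ Z^16.

∂_1: C_1 → C_0 is given by ∂[p,q] = [q] − [p].
This gives a 8×24 integer matrix of rank 7; reducing to Smith normal form yields diagonal entries (1,1,1,1,1,1,1).

Boundary ∂_2: C_2 → C_1 maps a triangle to the signed sum of its edges. For instance
  ∂DEF = EF − DF + DE,
  ∂FGJ = GJ − FJ + FG.
The 24×16 boundary matrix has rank 15 and Smith normal form diag(1,1,1,1,1,1,1,1,1,1,1,1,1,1,1).

From H_k ≅ ker(∂_k) / im(∂_{k+1}) we obtain:

  H_0: rank C_0 − rank ∂_1 = 8 − 7 = 1, and the invariant factors of ∂_1 are all 1, so H_0 = Z.
  H_1: rank ker ∂_1 − rank ∂_2 = (24 − 7) − 15 = 2, and the invariant factors of ∂_2 are all 1, so H_1 = Z^2.
  H_2: rank ker ∂_2 − rank ∂_3 = (16 − 15) − 0 = 1, and there is no ∂_3, so H_2 = Z.

H_0 = Z,  H_1 = Z^2,  H_2 = Z.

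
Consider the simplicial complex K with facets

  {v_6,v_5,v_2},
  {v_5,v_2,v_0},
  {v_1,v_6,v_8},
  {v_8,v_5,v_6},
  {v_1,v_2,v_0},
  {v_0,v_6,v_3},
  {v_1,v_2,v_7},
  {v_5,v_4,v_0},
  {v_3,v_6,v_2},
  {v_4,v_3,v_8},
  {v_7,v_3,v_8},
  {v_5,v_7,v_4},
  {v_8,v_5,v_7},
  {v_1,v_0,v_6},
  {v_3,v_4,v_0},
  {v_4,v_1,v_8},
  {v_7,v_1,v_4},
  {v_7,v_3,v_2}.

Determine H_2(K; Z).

Fix the vertex order v_0 < v_1 < v_2 < v_3 < v_4 < v_5 < v_6 < v_7 < v_8 and write every simplex with vertices in increasing order. Then dim K = 2 and the simplices of K are:

  0-simplices (9): [v_0], [v_1], [v_2], [v_3], [v_4], [v_5], [v_6], [v_7], [v_8]
  1-simplices (27): (27 of them)
  2-simplices (18): (18 of them)

giving chain groups C_0 ≅ Z^9, C_1 ≅ Z^27, C_2 ≅ Z^18.

Boundary ∂_1: C_1 → C_0 maps an edge to its endpoints' difference, ∂[p,q] = q − p. For instance
  ∂[v_6,v_8] = [v_8] − [v_6].
The 9×27 boundary matrix has rank 8 and Smith normal form diag(1,1,1,1,1,1,1,1).

∂_2: C_2 → C_1 maps a triangle to the signed sum of its edges. For instance
  ∂[v_5,v_6,v_8] = [v_6,v_8] − [v_5,v_8] + [v_5,v_6],
  ∂[v_0,v_2,v_5] = [v_2,v_5] − [v_0,v_5] + [v_0,v_2].
The resulting 27×18 matrix has rank 18, and its Smith normal form has invariant factors (1,1,1,1,1,1,1,1,1,1,1,1,1,1,1,1,1,2).

Now H_k = ker ∂_k / im ∂_{k+1}, so:

  H_2: rank ker ∂_2 − rank ∂_3 = (18 − 18) − 0 = 0, and there is no ∂_3, so H_2 ≅ 0.

H_2 = 0.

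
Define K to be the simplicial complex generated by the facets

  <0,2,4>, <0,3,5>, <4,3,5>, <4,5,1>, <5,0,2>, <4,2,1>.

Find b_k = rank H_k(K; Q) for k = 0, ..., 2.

b_0 = 1, b_1 = 1, b_2 = 0.

Fix the vertex order 0 < 1 < 2 < 3 < 4 < 5 and write every simplex with vertices in increasing order. Then dim K = 2 and the simplices of K are:

  0-simplices (6): [0], [1], [2], [3], [4], [5]
  1-simplices (12): [0,2], [0,3], [0,4], [0,5], [1,2], [1,4], [1,5], [2,4], [2,5], [3,4], [3,5], [4,5]
  2-simplices (6): [0,2,4], [0,2,5], [0,3,5], [1,2,4], [1,4,5], [3,4,5]

so the chain groups are C_0 ≅ Z^6, C_1 ≅ Z^12, C_2 ≅ Z^6.

The boundary map ∂_1: C_1 → C_0 is given by ∂[p,q] = [q] − [p]. For instance
  ∂[2,4] = [4] − [2].
The resulting 6×12 matrix has rank 5, and its Smith normal form has invariant factors (1,1,1,1,1).

The boundary map ∂_2: C_2 → C_1 maps a triangle to the signed sum of its edges. For instance
  ∂[3,4,5] = [4,5] − [3,5] + [3,4],
  ∂[1,4,5] = [4,5] − [1,5] + [1,4].
This gives a 12×6 integer matrix of rank 6; reducing to Smith normal form yields diagonal entries (1,1,1,1,1,1).

Reading off H_k = ker ∂_k / im ∂_{k+1}:

  H_0: rank C_0 − rank ∂_1 = 6 − 5 = 1, and the invariant factors of ∂_1 are all 1, so H_0 = Z.
  H_1: rank ker ∂_1 − rank ∂_2 = (12 − 5) − 6 = 1, and the invariant factors of ∂_2 are all 1, so H_1 = Z.
  H_2: rank ker ∂_2 − rank ∂_3 = (6 − 6) − 0 = 0, and there is no ∂_3, so H_2 = 0.

As a check, the Euler characteristic is 6 − 12 + 6 = 0, which agrees with 1 − 1 + 0 = 0.

Hence the Betti numbers are b_0 = 1, b_1 = 1, b_2 = 0.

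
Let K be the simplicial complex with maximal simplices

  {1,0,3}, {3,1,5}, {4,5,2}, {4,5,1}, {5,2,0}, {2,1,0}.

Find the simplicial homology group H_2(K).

Fix the vertex order 0 < 1 < 2 < 3 < 4 < 5 and write every simplex with vertices in increasing order. Then dim K = 2 and the simplices of K are:

  0-simplices (6): [0], [1], [2], [3], [4], [5]
  1-simplices (12): [0,1], [0,2], [0,3], [0,5], [1,2], [1,3], [1,4], [1,5], [2,4], [2,5], [3,5], [4,5]
  2-simplices (6): [0,1,2], [0,1,3], [0,2,5], [1,3,5], [1,4,5], [2,4,5]

Hence C_0 ≅ Z^6, C_1 ≅ Z^12, C_2 ≅ Z^6.

Boundary ∂_1: C_1 → C_0 sends each edge [p,q] (with p < q) to q − p.
The 6×12 boundary matrix has rank 5 and Smith normal form diag(1,1,1,1,1).

Boundary ∂_2: C_2 → C_1 sends each 2-simplex [p,q,r] to [q,r] − [p,r] + [p,q]. For instance
  ∂[1,4,5] = [4,5] − [1,5] + [1,4],
  ∂[0,2,5] = [2,5] − [0,5] + [0,2].
The resulting 12×6 matrix has rank 6, and its Smith normal form has invariant factors (1,1,1,1,1,1).

Now H_k = ker ∂_k / im ∂_{k+1}, so:

  H_2: rank ker ∂_2 − rank ∂_3 = (6 − 6) − 0 = 0, and there is no ∂_3, so H_2 ≅ 0.

H_2 ≅ 0.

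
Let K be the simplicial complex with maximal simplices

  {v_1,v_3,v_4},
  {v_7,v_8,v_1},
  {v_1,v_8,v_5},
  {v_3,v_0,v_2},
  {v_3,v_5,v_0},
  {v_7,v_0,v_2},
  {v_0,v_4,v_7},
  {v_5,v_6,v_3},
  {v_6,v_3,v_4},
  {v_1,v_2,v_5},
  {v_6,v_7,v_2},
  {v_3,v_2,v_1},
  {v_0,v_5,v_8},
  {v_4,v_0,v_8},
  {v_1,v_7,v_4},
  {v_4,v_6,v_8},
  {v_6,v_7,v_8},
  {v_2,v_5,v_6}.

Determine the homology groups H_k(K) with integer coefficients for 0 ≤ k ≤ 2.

We work with the vertex ordering v_0 < v_1 < v_2 < v_3 < v_4 < v_5 < v_6 < v_7 < v_8. The simplices of K, each written with vertices in increasing order, are:

  0-simplices (9): [v_0], [v_1], [v_2], [v_3], [v_4], [v_5], [v_6], [v_7], [v_8]
  1-simplices (27): (27 of them)
  2-simplices (18): (18 of them)

Hence C_0 ≅ Z^9, C_1 ≅ Z^27, C_2 ≅ Z^18.

The boundary map ∂_1: C_1 → C_0 is given by ∂[p,q] = [q] − [p].
The 9×27 boundary matrix has rank 8 and Smith normal form diag(1,1,1,1,1,1,1,1).

Boundary ∂_2: C_2 → C_1 sends each 2-simplex [p,q,r] to [q,r] − [p,r] + [p,q]. For instance
  ∂[v_0,v_2,v_3] = [v_2,v_3] − [v_0,v_3] + [v_0,v_2],
  ∂[v_0,v_3,v_5] = [v_3,v_5] − [v_0,v_5] + [v_0,v_3].
As a 27×18 matrix over Z this has rank 18, with invariant factors (1,1,1,1,1,1,1,1,1,1,1,1,1,1,1,1,1,2).

Reading off H_k = ker ∂_k / im ∂_{k+1}:

  H_0: rank C_0 − rank ∂_1 = 9 − 8 = 1, and the invariant factors of ∂_1 are all 1, so H_0 = Z.
  H_1: rank ker ∂_1 − rank ∂_2 = (27 − 8) − 18 = 1, and ∂_2 has invariant factor 2 > 1, so H_1 = Z ⊕ Z/2.
  H_2: rank ker ∂_2 − rank ∂_3 = (18 − 18) − 0 = 0, and there is no ∂_3, so H_2 = 0.

(K is a triangulation of the Klein bottle.)

H_0 ≅ Z,  H_1 ≅ Z ⊕ Z/2,  H_2 = 0.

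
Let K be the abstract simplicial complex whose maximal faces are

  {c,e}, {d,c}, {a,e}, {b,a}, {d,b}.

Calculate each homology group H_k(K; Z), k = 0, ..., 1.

H_0 ≅ Z,  H_1 ≅ Z.

We work with the vertex ordering a < b < c < d < e. The simplices of K, each written with vertices in increasing order, are:

  0-simplices (5): a, b, c, d, e
  1-simplices (5): ab, ae, bd, cd, ce

Hence C_0 ≅ Z^5, C_1 ≅ Z^5.

The boundary map ∂_1: C_1 → C_0 is given by ∂[p,q] = [q] − [p]. For instance
  ∂ab = b − a.
As a 5×5 matrix over Z this has rank 4, with invariant factors (1,1,1,1).

Now H_k = ker ∂_k / im ∂_{k+1}, so:

  H_0: rank C_0 − rank ∂_1 = 5 − 4 = 1, and the invariant factors of ∂_1 are all 1, so H_0 ≅ Z.
  H_1: rank ker ∂_1 − rank ∂_2 = (5 − 4) − 0 = 1, and there is no ∂_2, so H_1 ≅ Z.

As a check, the Euler characteristic is 5 − 5 = 0, which agrees with 1 − 1 = 0.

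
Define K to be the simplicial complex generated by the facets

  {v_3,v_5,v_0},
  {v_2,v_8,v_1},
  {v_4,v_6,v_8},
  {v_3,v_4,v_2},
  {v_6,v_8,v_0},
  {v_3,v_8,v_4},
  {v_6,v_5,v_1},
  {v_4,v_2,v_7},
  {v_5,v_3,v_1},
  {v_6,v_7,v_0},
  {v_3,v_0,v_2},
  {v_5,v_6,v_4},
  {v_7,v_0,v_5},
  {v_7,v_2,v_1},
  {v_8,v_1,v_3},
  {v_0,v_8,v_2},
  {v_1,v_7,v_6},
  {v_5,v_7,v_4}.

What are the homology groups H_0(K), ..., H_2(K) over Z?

H_0 = Z,  H_1 = Z ⊕ Z/2Z,  H_2 = 0.

We work with the vertex ordering v_0 < v_1 < v_2 < v_3 < v_4 < v_5 < v_6 < v_7 < v_8. The simplices of K, each written with vertices in increasing order, are:

  0-simplices (9): [v_0], [v_1], [v_2], [v_3], [v_4], [v_5], [v_6], [v_7], [v_8]
  1-simplices (27): (27 of them)
  2-simplices (18): (18 of them)

Hence C_0 ≅ Z^9, C_1 ≅ Z^27, C_2 ≅ Z^18.

∂_1: C_1 → C_0 is given by ∂[p,q] = [q] − [p].
As a 9×27 matrix over Z this has rank 8, with invariant factors (1,1,1,1,1,1,1,1).

The boundary map ∂_2: C_2 → C_1 maps a triangle to the signed sum of its edges. For instance
  ∂[v_1,v_2,v_7] = [v_2,v_7] − [v_1,v_7] + [v_1,v_2],
  ∂[v_1,v_5,v_6] = [v_5,v_6] − [v_1,v_6] + [v_1,v_5].
As a 27×18 matrix over Z this has rank 18, with invariant factors (1,1,1,1,1,1,1,1,1,1,1,1,1,1,1,1,1,2).

Now H_k = ker ∂_k / im ∂_{k+1}, so:

  H_0: rank C_0 − rank ∂_1 = 9 − 8 = 1, and the invariant factors of ∂_1 are all 1, so H_0 ≅ Z.
  H_1: rank ker ∂_1 − rank ∂_2 = (27 − 8) − 18 = 1, and ∂_2 has invariant factor 2 > 1, so H_1 ≅ Z ⊕ Z/2Z.
  H_2: rank ker ∂_2 − rank ∂_3 = (18 − 18) − 0 = 0, and there is no ∂_3, so H_2 ≅ 0.

(K is a triangulation of the Klein bottle.)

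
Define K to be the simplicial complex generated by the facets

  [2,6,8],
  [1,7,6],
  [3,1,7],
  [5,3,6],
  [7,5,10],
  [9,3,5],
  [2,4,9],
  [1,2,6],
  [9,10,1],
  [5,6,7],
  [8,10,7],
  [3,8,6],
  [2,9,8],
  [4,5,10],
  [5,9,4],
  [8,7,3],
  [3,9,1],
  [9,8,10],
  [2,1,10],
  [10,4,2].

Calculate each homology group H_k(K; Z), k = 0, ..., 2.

H_0 ≅ Z,  H_1 ≅ Z ⊕ Z/2,  H_2 = 0.

Take the total order 1 < 2 < 3 < 4 < 5 < 6 < 7 < 8 < 9 < 10 on the vertex set. Then K (dimension 2) consists of the simplices:

  0-simplices (10): [1], [2], [3], [4], [5], [6], [7], [8], [9], [10]
  1-simplices (30): (30 of them)
  2-simplices (20): (20 of them)

giving chain groups C_0 ≅ Z^10, C_1 ≅ Z^30, C_2 ≅ Z^20.

∂_1: C_1 → C_0 maps an edge to its endpoints' difference, ∂[p,q] = q − p. For instance
  ∂[4,9] = [9] − [4].
As a 10×30 matrix over Z this has rank 9, with invariant factors (1,1,1,1,1,1,1,1,1).

∂_2: C_2 → C_1 sends each 2-simplex [p,q,r] to [q,r] − [p,r] + [p,q]. For instance
  ∂[1,2,10] = [2,10] − [1,10] + [1,2],
  ∂[3,5,6] = [5,6] − [3,6] + [3,5].
The resulting 30×20 matrix has rank 20, and its Smith normal form has invariant factors (1,1,1,1,1,1,1,1,1,1,1,1,1,1,1,1,1,1,1,2).

Reading off H_k = ker ∂_k / im ∂_{k+1}:

  H_0: rank C_0 − rank ∂_1 = 10 − 9 = 1, and the invariant factors of ∂_1 are all 1, so H_0 ≅ Z.
  H_1: rank ker ∂_1 − rank ∂_2 = (30 − 9) − 20 = 1, and ∂_2 has invariant factor 2 > 1, so H_1 ≅ Z ⊕ Z/2.
  H_2: rank ker ∂_2 − rank ∂_3 = (20 − 20) − 0 = 0, and there is no ∂_3, so H_2 ≅ 0.

(K is a triangulation of the Klein bottle.)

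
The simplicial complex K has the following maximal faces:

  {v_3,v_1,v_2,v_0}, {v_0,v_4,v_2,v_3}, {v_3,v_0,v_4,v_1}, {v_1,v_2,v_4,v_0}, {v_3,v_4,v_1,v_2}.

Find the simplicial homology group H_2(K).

H_2 ≅ 0.

Take the total order v_0 < v_1 < v_2 < v_3 < v_4 on the vertex set. Then K (dimension 3) consists of the simplices:

  0-simplices (5): [v_0], [v_1], [v_2], [v_3], [v_4]
  1-simplices (10): [v_0,v_1], [v_0,v_2], [v_0,v_3], [v_0,v_4], [v_1,v_2], [v_1,v_3], [v_1,v_4], [v_2,v_3], [v_2,v_4], [v_3,v_4]
  2-simplices (10): [v_0,v_1,v_2], [v_0,v_1,v_3], [v_0,v_1,v_4], [v_0,v_2,v_3], [v_0,v_2,v_4], [v_0,v_3,v_4], [v_1,v_2,v_3], [v_1,v_2,v_4], [v_1,v_3,v_4], [v_2,v_3,v_4]
  3-simplices (5): [v_0,v_1,v_2,v_3], [v_0,v_1,v_2,v_4], [v_0,v_1,v_3,v_4], [v_0,v_2,v_3,v_4], [v_1,v_2,v_3,v_4]

Hence C_0 ≅ Z^5, C_1 ≅ Z^10, C_2 ≅ Z^10, C_3 ≅ Z^5.

The boundary map ∂_1: C_1 → C_0 sends each edge [p,q] (with p < q) to q − p. For instance
  ∂[v_1,v_4] = [v_4] − [v_1].
As a 5×10 matrix over Z this has rank 4, with invariant factors (1,1,1,1).

Boundary ∂_2: C_2 → C_1 maps a triangle to the signed sum of its edges. For instance
  ∂[v_0,v_3,v_4] = [v_3,v_4] − [v_0,v_4] + [v_0,v_3],
  ∂[v_1,v_2,v_4] = [v_2,v_4] − [v_1,v_4] + [v_1,v_2].
The 10×10 boundary matrix has rank 6 and Smith normal form diag(1,1,1,1,1,1).

The boundary map ∂_3: C_3 → C_2 sends each 3-simplex σ to the alternating sum Σ_i (−1)^i (σ with its i-th vertex removed). For instance
  ∂[v_0,v_2,v_3,v_4] = [v_2,v_3,v_4] − [v_0,v_3,v_4] + [v_0,v_2,v_4] − [v_0,v_2,v_3],
  ∂[v_0,v_1,v_3,v_4] = [v_1,v_3,v_4] − [v_0,v_3,v_4] + [v_0,v_1,v_4] − [v_0,v_1,v_3].
The 10×5 boundary matrix has rank 4 and Smith normal form diag(1,1,1,1).

Now H_k = ker ∂_k / im ∂_{k+1}, so:

  H_2: rank ker ∂_2 − rank ∂_3 = (10 − 6) − 4 = 0, and the invariant factors of ∂_3 are all 1, so H_2 = 0.

(K is a triangulation of the 3-sphere S^3.)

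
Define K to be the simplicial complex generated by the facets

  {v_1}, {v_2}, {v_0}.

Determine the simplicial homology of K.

H_0 = Z^3.

K has 3 vertices.
rank ∂_0 = 0, rank ∂_1 = 0 ⇒ b_0 = 3 − 0 − 0 = 3. So H_0 ≅ Z^3.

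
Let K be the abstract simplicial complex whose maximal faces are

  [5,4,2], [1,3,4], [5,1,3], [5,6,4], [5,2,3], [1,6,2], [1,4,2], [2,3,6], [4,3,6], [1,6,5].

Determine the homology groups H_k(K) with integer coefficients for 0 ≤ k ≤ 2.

H_0 ≅ Z,  H_1 ≅ Z_2,  H_2 = 0.

K has 6 vertices, 15 edges, 10 triangles.
rank ∂_0 = 0, rank ∂_1 = 5 ⇒ b_0 = 6 − 0 − 5 = 1; all invariant factors of ∂_1 are 1 so no torsion. So H_0 ≅ Z.
rank ∂_1 = 5, rank ∂_2 = 10 ⇒ b_1 = 15 − 5 − 10 = 0; ∂_2 has invariant factor(s) [2] giving torsion. So H_1 ≅ Z_2.
rank ∂_2 = 10, rank ∂_3 = 0 ⇒ b_2 = 10 − 10 − 0 = 0. So H_2 ≅ 0.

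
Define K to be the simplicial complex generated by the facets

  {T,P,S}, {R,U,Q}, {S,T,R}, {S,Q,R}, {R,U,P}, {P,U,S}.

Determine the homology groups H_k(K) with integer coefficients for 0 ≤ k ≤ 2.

Order the vertices as P < Q < R < S < T < U. Listing each simplex with vertices in this order, K has dimension 2 with simplices:

  0-simplices (6): P, Q, R, S, T, U
  1-simplices (12): PR, PS, PT, PU, QR, QS, QU, RS, RT, RU, ST, SU
  2-simplices (6): PRU, PST, PSU, QRS, QRU, RST

so the chain groups are C_0 ≅ Z^6, C_1 ≅ Z^12, C_2 ≅ Z^6.

∂_1: C_1 → C_0 maps an edge to its endpoints' difference, ∂[p,q] = q − p.
The 6×12 boundary matrix has rank 5 and Smith normal form diag(1,1,1,1,1).

The boundary map ∂_2: C_2 → C_1 acts by ∂[p,q,r] = [q,r] − [p,r] + [p,q]. For instance
  ∂QRS = RS − QS + QR,
  ∂PST = ST − PT + PS.
This gives a 12×6 integer matrix of rank 6; reducing to Smith normal form yields diagonal entries (1,1,1,1,1,1).

Computing H_k = (kernel of ∂_k) / (image of ∂_{k+1}):

  H_0: rank C_0 − rank ∂_1 = 6 − 5 = 1, and the invariant factors of ∂_1 are all 1, so H_0 = Z.
  H_1: rank ker ∂_1 − rank ∂_2 = (12 − 5) − 6 = 1, and the invariant factors of ∂_2 are all 1, so H_1 = Z.
  H_2: rank ker ∂_2 − rank ∂_3 = (6 − 6) − 0 = 0, and there is no ∂_3, so H_2 = 0.

As a check, the Euler characteristic is 6 − 12 + 6 = 0, which agrees with 1 − 1 + 0 = 0.
(K is a triangulation of the cylinder S^1 x I.)

H_0 ≅ Z,  H_1 ≅ Z,  H_2 = 0.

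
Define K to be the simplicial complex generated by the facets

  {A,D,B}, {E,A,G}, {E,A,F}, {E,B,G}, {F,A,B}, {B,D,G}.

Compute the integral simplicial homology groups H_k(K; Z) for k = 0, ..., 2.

Take the total order A < B < D < E < F < G on the vertex set. Then K (dimension 2) consists of the simplices:

  0-simplices (6): A, B, D, E, F, G
  1-simplices (12): AB, AD, AE, AF, AG, BD, BE, BF, BG, DG, EF, EG
  2-simplices (6): ABD, ABF, AEF, AEG, BDG, BEG

giving chain groups C_0 ≅ Z^6, C_1 ≅ Z^12, C_2 ≅ Z^6.

∂_1: C_1 → C_0 sends each edge [p,q] (with p < q) to q − p. For instance
  ∂BF = F − B.
This gives a 6×12 integer matrix of rank 5; reducing to Smith normal form yields diagonal entries (1,1,1,1,1).

∂_2: C_2 → C_1 maps a triangle to the signed sum of its edges. For instance
  ∂AEG = EG − AG + AE,
  ∂BDG = DG − BG + BD.
The 12×6 boundary matrix has rank 6 and Smith normal form diag(1,1,1,1,1,1).

Reading off H_k = ker ∂_k / im ∂_{k+1}:

  H_0: rank C_0 − rank ∂_1 = 6 − 5 = 1, and the invariant factors of ∂_1 are all 1, so H_0 ≅ Z.
  H_1: rank ker ∂_1 − rank ∂_2 = (12 − 5) − 6 = 1, and the invariant factors of ∂_2 are all 1, so H_1 ≅ Z.
  H_2: rank ker ∂_2 − rank ∂_3 = (6 − 6) − 0 = 0, and there is no ∂_3, so H_2 ≅ 0.

H_0 = Z,  H_1 = Z,  H_2 = 0.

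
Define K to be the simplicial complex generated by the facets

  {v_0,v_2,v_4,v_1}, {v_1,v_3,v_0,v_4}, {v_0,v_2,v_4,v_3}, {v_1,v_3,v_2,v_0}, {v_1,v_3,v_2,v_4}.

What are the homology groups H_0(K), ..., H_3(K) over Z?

Fix the vertex order v_0 < v_1 < v_2 < v_3 < v_4 and write every simplex with vertices in increasing order. Then dim K = 3 and the simplices of K are:

  0-simplices (5): [v_0], [v_1], [v_2], [v_3], [v_4]
  1-simplices (10): [v_0,v_1], [v_0,v_2], [v_0,v_3], [v_0,v_4], [v_1,v_2], [v_1,v_3], [v_1,v_4], [v_2,v_3], [v_2,v_4], [v_3,v_4]
  2-simplices (10): [v_0,v_1,v_2], [v_0,v_1,v_3], [v_0,v_1,v_4], [v_0,v_2,v_3], [v_0,v_2,v_4], [v_0,v_3,v_4], [v_1,v_2,v_3], [v_1,v_2,v_4], [v_1,v_3,v_4], [v_2,v_3,v_4]
  3-simplices (5): [v_0,v_1,v_2,v_3], [v_0,v_1,v_2,v_4], [v_0,v_1,v_3,v_4], [v_0,v_2,v_3,v_4], [v_1,v_2,v_3,v_4]

giving chain groups C_0 ≅ Z^5, C_1 ≅ Z^10, C_2 ≅ Z^10, C_3 ≅ Z^5.

∂_1: C_1 → C_0 maps an edge to its endpoints' difference, ∂[p,q] = q − p. For instance
  ∂[v_3,v_4] = [v_4] − [v_3].
This gives a 5×10 integer matrix of rank 4; reducing to Smith normal form yields diagonal entries (1,1,1,1).

The boundary map ∂_2: C_2 → C_1 sends each 2-simplex [p,q,r] to [q,r] − [p,r] + [p,q]. For instance
  ∂[v_0,v_1,v_2] = [v_1,v_2] − [v_0,v_2] + [v_0,v_1],
  ∂[v_0,v_2,v_3] = [v_2,v_3] − [v_0,v_3] + [v_0,v_2].
The 10×10 boundary matrix has rank 6 and Smith normal form diag(1,1,1,1,1,1).

The boundary map ∂_3: C_3 → C_2 sends each 3-simplex σ to the alternating sum Σ_i (−1)^i (σ with its i-th vertex removed). For instance
  ∂[v_1,v_2,v_3,v_4] = [v_2,v_3,v_4] − [v_1,v_3,v_4] + [v_1,v_2,v_4] − [v_1,v_2,v_3],
  ∂[v_0,v_1,v_2,v_3] = [v_1,v_2,v_3] − [v_0,v_2,v_3] + [v_0,v_1,v_3] − [v_0,v_1,v_2].
The resulting 10×5 matrix has rank 4, and its Smith normal form has invariant factors (1,1,1,1).

Computing H_k = (kernel of ∂_k) / (image of ∂_{k+1}):

  H_0: rank C_0 − rank ∂_1 = 5 − 4 = 1, and the invariant factors of ∂_1 are all 1, so H_0 = Z.
  H_1: rank ker ∂_1 − rank ∂_2 = (10 − 4) − 6 = 0, and the invariant factors of ∂_2 are all 1, so H_1 = 0.
  H_2: rank ker ∂_2 − rank ∂_3 = (10 − 6) − 4 = 0, and the invariant factors of ∂_3 are all 1, so H_2 = 0.
  H_3: rank ker ∂_3 − rank ∂_4 = (5 − 4) − 0 = 1, and there is no ∂_4, so H_3 = Z.

H_0 ≅ Z,  H_1 = 0,  H_2 = 0,  H_3 ≅ Z.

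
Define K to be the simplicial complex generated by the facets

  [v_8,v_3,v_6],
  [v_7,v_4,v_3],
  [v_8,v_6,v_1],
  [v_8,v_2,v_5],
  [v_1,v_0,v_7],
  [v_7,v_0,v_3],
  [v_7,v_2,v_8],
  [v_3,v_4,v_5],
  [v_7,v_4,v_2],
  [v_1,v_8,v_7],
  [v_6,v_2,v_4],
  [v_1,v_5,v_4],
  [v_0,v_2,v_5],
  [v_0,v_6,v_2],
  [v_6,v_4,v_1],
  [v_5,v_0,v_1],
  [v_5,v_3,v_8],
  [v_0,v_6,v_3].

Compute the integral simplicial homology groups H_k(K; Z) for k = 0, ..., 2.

Order the vertices as v_0 < v_1 < v_2 < v_3 < v_4 < v_5 < v_6 < v_7 < v_8. Listing each simplex with vertices in this order, K has dimension 2 with simplices:

  0-simplices (9): [v_0], [v_1], [v_2], [v_3], [v_4], [v_5], [v_6], [v_7], [v_8]
  1-simplices (27): (27 of them)
  2-simplices (18): (18 of them)

Hence C_0 ≅ Z^9, C_1 ≅ Z^27, C_2 ≅ Z^18.

The boundary map ∂_1: C_1 → C_0 is given by ∂[p,q] = [q] − [p]. For instance
  ∂[v_3,v_7] = [v_7] − [v_3].
As a 9×27 matrix over Z this has rank 8, with invariant factors (1,1,1,1,1,1,1,1).

∂_2: C_2 → C_1 acts by ∂[p,q,r] = [q,r] − [p,r] + [p,q]. For instance
  ∂[v_1,v_4,v_5] = [v_4,v_5] − [v_1,v_5] + [v_1,v_4],
  ∂[v_3,v_5,v_8] = [v_5,v_8] − [v_3,v_8] + [v_3,v_5].
The 27×18 boundary matrix has rank 17 and Smith normal form diag(1,1,1,1,1,1,1,1,1,1,1,1,1,1,1,1,1).

Reading off H_k = ker ∂_k / im ∂_{k+1}:

  H_0: rank C_0 − rank ∂_1 = 9 − 8 = 1, and the invariant factors of ∂_1 are all 1, so H_0 = Z.
  H_1: rank ker ∂_1 − rank ∂_2 = (27 − 8) − 17 = 2, and the invariant factors of ∂_2 are all 1, so H_1 = Z^2.
  H_2: rank ker ∂_2 − rank ∂_3 = (18 − 17) − 0 = 1, and there is no ∂_3, so H_2 = Z.

As a check, the Euler characteristic is 9 − 27 + 18 = 0, which agrees with 1 − 2 + 1 = 0.
(K is a triangulation of the torus T^2.)

H_0 ≅ Z,  H_1 ≅ Z^2,  H_2 ≅ Z.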